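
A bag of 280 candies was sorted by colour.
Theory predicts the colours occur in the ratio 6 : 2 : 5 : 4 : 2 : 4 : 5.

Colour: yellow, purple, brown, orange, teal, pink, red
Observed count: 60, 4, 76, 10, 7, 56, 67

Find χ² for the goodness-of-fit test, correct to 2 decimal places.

Ratio total = 28. Expected counts: 280×6/28 = 60, 280×2/28 = 20, 280×5/28 = 50, 280×4/28 = 40, 280×2/28 = 20, 280×4/28 = 40, 280×5/28 = 50.
χ² = (60−60)²/60 + (4−20)²/20 + (76−50)²/50 + (10−40)²/40 + (7−20)²/20 + (56−40)²/40 + (67−50)²/50
   = 0.000 + 12.800 + 13.520 + 22.500 + 8.450 + 6.400 + 5.780
Sum = 69.45

69.45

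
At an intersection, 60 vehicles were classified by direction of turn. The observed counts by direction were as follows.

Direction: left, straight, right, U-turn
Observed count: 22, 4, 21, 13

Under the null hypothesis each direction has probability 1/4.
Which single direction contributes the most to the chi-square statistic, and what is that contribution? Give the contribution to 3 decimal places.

straight, 8.067

Under H₀ each category has probability 1/4, so each expected count is 60/4 = 15.
cat           O        E   (O−E)²/E
left         22       15     3.2667
straight      4       15     8.0667
right        21       15     2.4000
U-turn       13       15     0.2667
The largest term is for straight: 8.067.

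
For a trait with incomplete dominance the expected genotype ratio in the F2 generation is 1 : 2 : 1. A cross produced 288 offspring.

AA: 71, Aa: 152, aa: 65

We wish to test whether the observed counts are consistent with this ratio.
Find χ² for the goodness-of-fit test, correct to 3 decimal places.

Ratio total = 4. Expected counts: 288×1/4 = 72, 288×2/4 = 144, 288×1/4 = 72.
χ² = (71−72)²/72 + (152−144)²/144 + (65−72)²/72
   = 0.0139 + 0.4444 + 0.6806
Sum = 1.139

1.139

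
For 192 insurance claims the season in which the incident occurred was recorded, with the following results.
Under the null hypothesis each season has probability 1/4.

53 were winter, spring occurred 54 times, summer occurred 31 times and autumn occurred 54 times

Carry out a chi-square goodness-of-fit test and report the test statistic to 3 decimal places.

8.042

Under H₀ each category has probability 1/4, so each expected count is 192/4 = 48.
winter: (53 − 48)²/48 = 25/48 = 0.5208
spring: (54 − 48)²/48 = 36/48 = 0.7500
summer: (31 − 48)²/48 = 289/48 = 6.0208
autumn: (54 − 48)²/48 = 36/48 = 0.7500
Sum = 8.042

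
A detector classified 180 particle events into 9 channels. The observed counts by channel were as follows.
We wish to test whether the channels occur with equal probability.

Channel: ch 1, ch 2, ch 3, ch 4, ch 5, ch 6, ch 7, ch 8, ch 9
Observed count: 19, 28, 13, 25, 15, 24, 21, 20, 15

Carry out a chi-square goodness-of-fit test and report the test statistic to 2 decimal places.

Expected count for each of the 9 categories: 180/9 = 20.
ch 1: (19 − 20)²/20 = 1/20 = 0.050
ch 2: (28 − 20)²/20 = 64/20 = 3.200
ch 3: (13 − 20)²/20 = 49/20 = 2.450
ch 4: (25 − 20)²/20 = 25/20 = 1.250
ch 5: (15 − 20)²/20 = 25/20 = 1.250
ch 6: (24 − 20)²/20 = 16/20 = 0.800
ch 7: (21 − 20)²/20 = 1/20 = 0.050
ch 8: (20 − 20)²/20 = 0/20 = 0.000
ch 9: (15 − 20)²/20 = 25/20 = 1.250
Sum = 10.30

10.30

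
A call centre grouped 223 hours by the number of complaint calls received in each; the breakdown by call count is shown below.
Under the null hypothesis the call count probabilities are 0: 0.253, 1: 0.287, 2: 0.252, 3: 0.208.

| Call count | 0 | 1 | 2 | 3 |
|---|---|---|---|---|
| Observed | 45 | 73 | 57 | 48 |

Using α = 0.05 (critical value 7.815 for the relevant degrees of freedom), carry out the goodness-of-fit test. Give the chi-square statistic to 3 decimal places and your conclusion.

3.644; do not reject

Expected counts E_i = n·p_i: 223×0.253 = 56.419, 223×0.287 = 64.001, 223×0.252 = 56.196, 223×0.208 = 46.384.
cat         O        E   (O−E)²/E
0          45   56.419     2.3112
1          73   64.001     1.2653
2          57   56.196     0.0115
3          48   46.384     0.0563
Sum = 3.644
df = 3. Since 3.644 < 7.815, we do not reject H₀.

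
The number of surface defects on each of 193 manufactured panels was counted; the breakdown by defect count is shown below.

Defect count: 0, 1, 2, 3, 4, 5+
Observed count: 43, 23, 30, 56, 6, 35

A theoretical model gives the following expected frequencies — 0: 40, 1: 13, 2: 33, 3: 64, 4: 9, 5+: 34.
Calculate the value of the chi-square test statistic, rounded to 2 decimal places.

10.22

cat         O        E   (O−E)²/E
0          43       40      0.225
1          23       13      7.692
2          30       33      0.273
3          56       64      1.000
4           6        9      1.000
5+         35       34      0.029
Sum = 10.22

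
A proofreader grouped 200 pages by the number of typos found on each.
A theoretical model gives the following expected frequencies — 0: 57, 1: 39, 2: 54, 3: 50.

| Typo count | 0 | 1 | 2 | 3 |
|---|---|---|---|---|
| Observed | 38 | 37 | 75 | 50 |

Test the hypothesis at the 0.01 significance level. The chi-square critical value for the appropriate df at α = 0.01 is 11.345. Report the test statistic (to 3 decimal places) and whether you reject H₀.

0: (38 − 57)²/57 = 361/57 = 6.3333
1: (37 − 39)²/39 = 4/39 = 0.1026
2: (75 − 54)²/54 = 441/54 = 8.1667
3: (50 − 50)²/50 = 0/50 = 0.0000
Sum = 14.603
df = 3. Since 14.603 > 11.345, we reject H₀.

14.603; reject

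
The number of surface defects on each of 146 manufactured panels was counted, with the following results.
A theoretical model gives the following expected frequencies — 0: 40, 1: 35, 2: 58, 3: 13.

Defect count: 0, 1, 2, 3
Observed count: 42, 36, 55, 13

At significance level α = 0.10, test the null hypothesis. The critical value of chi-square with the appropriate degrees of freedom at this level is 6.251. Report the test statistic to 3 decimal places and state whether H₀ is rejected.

0.284; do not reject

cat         O        E   (O−E)²/E
0          42       40     0.1000
1          36       35     0.0286
2          55       58     0.1552
3          13       13     0.0000
Sum = 0.284
df = 3. Since 0.284 < 6.251, we do not reject H₀.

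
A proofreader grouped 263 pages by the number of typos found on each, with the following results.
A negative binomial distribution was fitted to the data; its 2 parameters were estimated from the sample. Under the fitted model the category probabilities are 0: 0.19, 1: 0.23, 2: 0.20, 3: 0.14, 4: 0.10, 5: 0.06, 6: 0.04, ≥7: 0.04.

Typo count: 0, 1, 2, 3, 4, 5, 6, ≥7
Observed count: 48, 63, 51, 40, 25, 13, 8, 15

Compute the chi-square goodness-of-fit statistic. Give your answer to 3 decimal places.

Expected counts E_i = n·p_i: 263×0.19 = 49.97, 263×0.23 = 60.49, 263×0.20 = 52.6, 263×0.14 = 36.82, 263×0.10 = 26.3, 263×0.06 = 15.78, 263×0.04 = 10.52, 263×0.04 = 10.52.
χ² = (48−49.97)²/49.97 + (63−60.49)²/60.49 + (51−52.6)²/52.6 + (40−36.82)²/36.82 + (25−26.3)²/26.3 + (13−15.78)²/15.78 + (8−10.52)²/10.52 + (15−10.52)²/10.52
   = 0.0777 + 0.1042 + 0.0487 + 0.2746 + 0.0643 + 0.4898 + 0.6037 + 1.9078
Sum = 3.571

3.571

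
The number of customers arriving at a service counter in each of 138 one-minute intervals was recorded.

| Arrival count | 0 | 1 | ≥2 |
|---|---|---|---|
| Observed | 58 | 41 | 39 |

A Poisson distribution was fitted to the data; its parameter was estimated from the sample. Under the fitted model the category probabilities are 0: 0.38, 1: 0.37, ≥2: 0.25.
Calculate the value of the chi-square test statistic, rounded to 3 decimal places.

Expected counts E_i = n·p_i: 138×0.38 = 52.44, 138×0.37 = 51.06, 138×0.25 = 34.5.
cat         O        E   (O−E)²/E
0          58    52.44     0.5895
1          41    51.06     1.9821
≥2         39     34.5     0.5870
Sum = 3.159

3.159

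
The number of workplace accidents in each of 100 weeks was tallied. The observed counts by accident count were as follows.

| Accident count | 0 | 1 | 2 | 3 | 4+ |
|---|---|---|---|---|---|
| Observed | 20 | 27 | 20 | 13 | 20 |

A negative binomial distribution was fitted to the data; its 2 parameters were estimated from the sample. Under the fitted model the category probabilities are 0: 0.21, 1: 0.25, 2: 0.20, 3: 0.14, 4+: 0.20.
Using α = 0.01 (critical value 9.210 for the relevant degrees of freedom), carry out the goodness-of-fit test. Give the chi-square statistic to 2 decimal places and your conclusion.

Expected counts E_i = n·p_i: 100×0.21 = 21, 100×0.25 = 25, 100×0.20 = 20, 100×0.14 = 14, 100×0.20 = 20.
χ² = (20−21)²/21 + (27−25)²/25 + (20−20)²/20 + (13−14)²/14 + (20−20)²/20
   = 0.048 + 0.160 + 0.000 + 0.071 + 0.000
Sum = 0.28
df = 2. Since 0.28 < 9.210, we do not reject H₀.

0.28; do not reject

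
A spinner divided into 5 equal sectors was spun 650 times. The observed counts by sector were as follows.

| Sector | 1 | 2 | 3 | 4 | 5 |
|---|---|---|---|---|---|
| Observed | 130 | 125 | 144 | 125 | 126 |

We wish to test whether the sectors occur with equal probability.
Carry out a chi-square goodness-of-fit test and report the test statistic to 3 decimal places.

2.015

Expected count for each of the 5 categories: 650/5 = 130.
χ² = (130−130)²/130 + (125−130)²/130 + (144−130)²/130 + (125−130)²/130 + (126−130)²/130
   = 0.0000 + 0.1923 + 1.5077 + 0.1923 + 0.1231
Sum = 2.015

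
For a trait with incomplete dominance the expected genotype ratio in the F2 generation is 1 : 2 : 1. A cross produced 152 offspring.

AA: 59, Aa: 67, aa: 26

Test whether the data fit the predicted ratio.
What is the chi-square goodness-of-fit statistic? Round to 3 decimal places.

Ratio total = 4. Expected counts: 152×1/4 = 38, 152×2/4 = 76, 152×1/4 = 38.
AA: (59 − 38)²/38 = 441/38 = 11.6053
Aa: (67 − 76)²/76 = 81/76 = 1.0658
aa: (26 − 38)²/38 = 144/38 = 3.7895
Sum = 16.461

16.461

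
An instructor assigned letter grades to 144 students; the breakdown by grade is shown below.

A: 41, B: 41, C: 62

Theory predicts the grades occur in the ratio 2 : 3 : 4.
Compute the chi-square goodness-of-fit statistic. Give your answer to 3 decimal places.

Ratio total = 9. Expected counts: 144×2/9 = 32, 144×3/9 = 48, 144×4/9 = 64.
cat         O        E   (O−E)²/E
A          41       32     2.5313
B          41       48     1.0208
C          62       64     0.0625
Sum = 3.615

3.615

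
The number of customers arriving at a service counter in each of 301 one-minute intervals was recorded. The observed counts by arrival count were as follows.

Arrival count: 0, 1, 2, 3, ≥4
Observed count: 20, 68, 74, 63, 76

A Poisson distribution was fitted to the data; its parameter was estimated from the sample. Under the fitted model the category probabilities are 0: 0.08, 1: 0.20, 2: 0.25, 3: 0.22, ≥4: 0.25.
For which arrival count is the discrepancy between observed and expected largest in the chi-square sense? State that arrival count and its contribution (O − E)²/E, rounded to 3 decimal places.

Expected counts E_i = n·p_i: 301×0.08 = 24.08, 301×0.20 = 60.2, 301×0.25 = 75.25, 301×0.22 = 66.22, 301×0.25 = 75.25.
χ² = (20−24.08)²/24.08 + (68−60.2)²/60.2 + (74−75.25)²/75.25 + (63−66.22)²/66.22 + (76−75.25)²/75.25
   = 0.6913 + 1.0106 + 0.0208 + 0.1566 + 0.0075
The largest term is for 1: 1.011.

1, 1.011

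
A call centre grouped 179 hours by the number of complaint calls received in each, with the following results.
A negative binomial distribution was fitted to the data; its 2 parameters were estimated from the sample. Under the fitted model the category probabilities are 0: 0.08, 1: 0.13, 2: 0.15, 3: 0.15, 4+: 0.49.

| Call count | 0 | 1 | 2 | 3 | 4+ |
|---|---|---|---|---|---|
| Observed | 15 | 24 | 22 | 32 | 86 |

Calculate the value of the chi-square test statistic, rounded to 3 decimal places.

Expected counts E_i = n·p_i: 179×0.08 = 14.32, 179×0.13 = 23.27, 179×0.15 = 26.85, 179×0.15 = 26.85, 179×0.49 = 87.71.
χ² = (15−14.32)²/14.32 + (24−23.27)²/23.27 + (22−26.85)²/26.85 + (32−26.85)²/26.85 + (86−87.71)²/87.71
   = 0.0323 + 0.0229 + 0.8761 + 0.9878 + 0.0333
Sum = 1.952

1.952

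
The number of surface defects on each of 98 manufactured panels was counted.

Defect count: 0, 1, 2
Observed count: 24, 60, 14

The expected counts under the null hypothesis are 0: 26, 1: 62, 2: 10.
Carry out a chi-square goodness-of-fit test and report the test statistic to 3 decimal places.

cat         O        E   (O−E)²/E
0          24       26     0.1538
1          60       62     0.0645
2          14       10     1.6000
Sum = 1.818

1.818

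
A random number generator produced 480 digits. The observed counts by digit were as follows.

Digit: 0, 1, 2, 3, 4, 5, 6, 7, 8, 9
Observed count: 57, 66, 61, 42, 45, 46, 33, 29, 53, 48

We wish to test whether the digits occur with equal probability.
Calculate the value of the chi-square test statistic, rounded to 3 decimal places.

Expected count for each of the 10 categories: 480/10 = 48.
χ² = (57−48)²/48 + (66−48)²/48 + (61−48)²/48 + (42−48)²/48 + (45−48)²/48 + (46−48)²/48 + (33−48)²/48 + (29−48)²/48 + (53−48)²/48 + (48−48)²/48
   = 1.6875 + 6.7500 + 3.5208 + 0.7500 + 0.1875 + 0.0833 + 4.6875 + 7.5208 + 0.5208 + 0.0000
Sum = 25.708

25.708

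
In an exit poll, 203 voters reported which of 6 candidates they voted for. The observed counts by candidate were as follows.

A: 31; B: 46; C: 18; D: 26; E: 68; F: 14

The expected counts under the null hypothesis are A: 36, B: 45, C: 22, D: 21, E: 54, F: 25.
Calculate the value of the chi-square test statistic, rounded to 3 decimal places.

A: (31 − 36)²/36 = 25/36 = 0.6944
B: (46 − 45)²/45 = 1/45 = 0.0222
C: (18 − 22)²/22 = 16/22 = 0.7273
D: (26 − 21)²/21 = 25/21 = 1.1905
E: (68 − 54)²/54 = 196/54 = 3.6296
F: (14 − 25)²/25 = 121/25 = 4.8400
Sum = 11.104

11.104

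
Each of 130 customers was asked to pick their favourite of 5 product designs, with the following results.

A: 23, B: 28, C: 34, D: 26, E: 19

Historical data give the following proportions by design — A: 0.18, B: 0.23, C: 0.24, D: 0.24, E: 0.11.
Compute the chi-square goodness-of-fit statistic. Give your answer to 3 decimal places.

Expected counts E_i = n·p_i: 130×0.18 = 23.4, 130×0.23 = 29.9, 130×0.24 = 31.2, 130×0.24 = 31.2, 130×0.11 = 14.3.
A: (23 − 23.4)²/23.4 = 0.16/23.4 = 0.0068
B: (28 − 29.9)²/29.9 = 3.61/29.9 = 0.1207
C: (34 − 31.2)²/31.2 = 7.84/31.2 = 0.2513
D: (26 − 31.2)²/31.2 = 27.04/31.2 = 0.8667
E: (19 − 14.3)²/14.3 = 22.09/14.3 = 1.5448
Sum = 2.790

2.790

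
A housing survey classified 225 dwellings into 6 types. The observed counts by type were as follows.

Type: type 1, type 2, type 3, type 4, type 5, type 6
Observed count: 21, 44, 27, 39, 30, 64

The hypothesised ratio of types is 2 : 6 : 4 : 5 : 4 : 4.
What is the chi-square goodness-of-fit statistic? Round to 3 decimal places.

Ratio total = 25. Expected counts: 225×2/25 = 18, 225×6/25 = 54, 225×4/25 = 36, 225×5/25 = 45, 225×4/25 = 36, 225×4/25 = 36.
type 1: (21 − 18)²/18 = 9/18 = 0.5000
type 2: (44 − 54)²/54 = 100/54 = 1.8519
type 3: (27 − 36)²/36 = 81/36 = 2.2500
type 4: (39 − 45)²/45 = 36/45 = 0.8000
type 5: (30 − 36)²/36 = 36/36 = 1.0000
type 6: (64 − 36)²/36 = 784/36 = 21.7778
Sum = 28.180

28.180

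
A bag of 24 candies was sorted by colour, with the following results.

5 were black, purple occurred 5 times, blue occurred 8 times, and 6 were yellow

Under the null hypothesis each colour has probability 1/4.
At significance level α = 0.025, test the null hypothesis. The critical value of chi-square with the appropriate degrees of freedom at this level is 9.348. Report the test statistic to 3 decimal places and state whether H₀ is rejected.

1.000; do not reject

Expected count for each of the 4 categories: 24/4 = 6.
χ² = (5−6)²/6 + (5−6)²/6 + (8−6)²/6 + (6−6)²/6
   = 0.1667 + 0.1667 + 0.6667 + 0.0000
Sum = 1.000
df = 3. Since 1.000 < 9.348, we do not reject H₀.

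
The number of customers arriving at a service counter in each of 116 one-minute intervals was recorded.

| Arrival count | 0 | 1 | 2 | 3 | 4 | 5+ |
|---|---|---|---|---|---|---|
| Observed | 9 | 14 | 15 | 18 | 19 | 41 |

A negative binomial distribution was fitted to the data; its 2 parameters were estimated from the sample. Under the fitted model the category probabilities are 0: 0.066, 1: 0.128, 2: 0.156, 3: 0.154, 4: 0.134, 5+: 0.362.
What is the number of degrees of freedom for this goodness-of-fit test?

3

There are k = 6 categories and 2 parameters estimated from the data, so df = 6 − 1 − 2 = 3.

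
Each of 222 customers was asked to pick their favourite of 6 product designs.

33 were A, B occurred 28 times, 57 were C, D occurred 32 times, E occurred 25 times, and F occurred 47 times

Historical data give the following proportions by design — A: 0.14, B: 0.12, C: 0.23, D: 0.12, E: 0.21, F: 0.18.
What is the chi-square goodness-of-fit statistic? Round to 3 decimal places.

13.224

Expected counts E_i = n·p_i: 222×0.14 = 31.08, 222×0.12 = 26.64, 222×0.23 = 51.06, 222×0.12 = 26.64, 222×0.21 = 46.62, 222×0.18 = 39.96.
A: (33 − 31.08)²/31.08 = 3.6864/31.08 = 0.1186
B: (28 − 26.64)²/26.64 = 1.8496/26.64 = 0.0694
C: (57 − 51.06)²/51.06 = 35.2836/51.06 = 0.6910
D: (32 − 26.64)²/26.64 = 28.7296/26.64 = 1.0784
E: (25 − 46.62)²/46.62 = 467.4244/46.62 = 10.0263
F: (47 − 39.96)²/39.96 = 49.5616/39.96 = 1.2403
Sum = 13.224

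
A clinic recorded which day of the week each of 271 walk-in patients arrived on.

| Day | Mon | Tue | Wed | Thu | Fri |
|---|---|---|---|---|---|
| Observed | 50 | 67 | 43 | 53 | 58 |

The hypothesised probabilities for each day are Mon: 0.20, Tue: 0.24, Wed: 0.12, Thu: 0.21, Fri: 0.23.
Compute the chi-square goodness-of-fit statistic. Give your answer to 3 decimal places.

Expected counts E_i = n·p_i: 271×0.20 = 54.2, 271×0.24 = 65.04, 271×0.12 = 32.52, 271×0.21 = 56.91, 271×0.23 = 62.33.
χ² = (50−54.2)²/54.2 + (67−65.04)²/65.04 + (43−32.52)²/32.52 + (53−56.91)²/56.91 + (58−62.33)²/62.33
   = 0.3255 + 0.0591 + 3.3773 + 0.2686 + 0.3008
Sum = 4.331

4.331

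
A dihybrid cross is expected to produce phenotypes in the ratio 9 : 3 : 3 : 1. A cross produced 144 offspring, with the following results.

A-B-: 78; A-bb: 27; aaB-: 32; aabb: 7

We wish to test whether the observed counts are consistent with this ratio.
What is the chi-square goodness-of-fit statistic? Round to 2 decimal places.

1.48

Ratio total = 16. Expected counts: 144×9/16 = 81, 144×3/16 = 27, 144×3/16 = 27, 144×1/16 = 9.
cat         O        E   (O−E)²/E
A-B-       78       81      0.111
A-bb       27       27      0.000
aaB-       32       27      0.926
aabb        7        9      0.444
Sum = 1.48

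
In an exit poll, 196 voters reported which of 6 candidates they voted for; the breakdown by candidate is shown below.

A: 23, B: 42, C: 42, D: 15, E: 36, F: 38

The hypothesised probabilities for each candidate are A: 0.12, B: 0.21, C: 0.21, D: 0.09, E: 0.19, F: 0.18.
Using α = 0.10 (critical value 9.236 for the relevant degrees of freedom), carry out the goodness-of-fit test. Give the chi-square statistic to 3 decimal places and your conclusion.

Expected counts E_i = n·p_i: 196×0.12 = 23.52, 196×0.21 = 41.16, 196×0.21 = 41.16, 196×0.09 = 17.64, 196×0.19 = 37.24, 196×0.18 = 35.28.
cat         O        E   (O−E)²/E
A          23    23.52     0.0115
B          42    41.16     0.0171
C          42    41.16     0.0171
D          15    17.64     0.3951
E          36    37.24     0.0413
F          38    35.28     0.2097
Sum = 0.692
df = 5. Since 0.692 < 9.236, we do not reject H₀.

0.692; do not reject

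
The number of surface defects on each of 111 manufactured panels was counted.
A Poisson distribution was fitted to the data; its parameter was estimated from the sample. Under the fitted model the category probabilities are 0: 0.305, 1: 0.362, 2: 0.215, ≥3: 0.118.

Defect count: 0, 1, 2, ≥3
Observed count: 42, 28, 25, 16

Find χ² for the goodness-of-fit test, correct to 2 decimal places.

6.35

Expected counts E_i = n·p_i: 111×0.305 = 33.855, 111×0.362 = 40.182, 111×0.215 = 23.865, 111×0.118 = 13.098.
0: (42 − 33.855)²/33.855 = 66.341025/33.855 = 1.960
1: (28 − 40.182)²/40.182 = 148.401124/40.182 = 3.693
2: (25 − 23.865)²/23.865 = 1.288225/23.865 = 0.054
≥3: (16 − 13.098)²/13.098 = 8.421604/13.098 = 0.643
Sum = 6.35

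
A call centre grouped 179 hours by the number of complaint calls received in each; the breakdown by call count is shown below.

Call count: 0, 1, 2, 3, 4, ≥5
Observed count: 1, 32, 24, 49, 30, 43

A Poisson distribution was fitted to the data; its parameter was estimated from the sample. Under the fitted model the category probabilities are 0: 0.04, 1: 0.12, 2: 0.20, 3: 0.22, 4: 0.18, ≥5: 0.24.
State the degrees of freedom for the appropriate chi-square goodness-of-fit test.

There are k = 6 categories and 1 parameter estimated from the data, so df = 6 − 1 − 1 = 4.

4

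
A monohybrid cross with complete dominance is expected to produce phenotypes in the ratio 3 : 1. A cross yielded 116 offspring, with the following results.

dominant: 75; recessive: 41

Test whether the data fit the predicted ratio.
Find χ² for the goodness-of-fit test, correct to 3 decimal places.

Ratio total = 4. Expected counts: 116×3/4 = 87, 116×1/4 = 29.
χ² = (75−87)²/87 + (41−29)²/29
   = 1.6552 + 4.9655
Sum = 6.621

6.621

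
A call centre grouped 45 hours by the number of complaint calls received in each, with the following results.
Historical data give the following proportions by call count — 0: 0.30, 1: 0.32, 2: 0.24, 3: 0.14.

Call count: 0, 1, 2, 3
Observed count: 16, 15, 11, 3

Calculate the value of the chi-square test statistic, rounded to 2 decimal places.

Expected counts E_i = n·p_i: 45×0.30 = 13.5, 45×0.32 = 14.4, 45×0.24 = 10.8, 45×0.14 = 6.3.
χ² = (16−13.5)²/13.5 + (15−14.4)²/14.4 + (11−10.8)²/10.8 + (3−6.3)²/6.3
   = 0.463 + 0.025 + 0.004 + 1.729
Sum = 2.22

2.22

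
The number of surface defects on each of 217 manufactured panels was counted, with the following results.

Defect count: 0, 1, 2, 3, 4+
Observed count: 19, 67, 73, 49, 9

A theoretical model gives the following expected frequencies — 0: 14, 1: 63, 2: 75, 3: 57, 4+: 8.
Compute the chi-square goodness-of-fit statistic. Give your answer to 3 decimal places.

cat         O        E   (O−E)²/E
0          19       14     1.7857
1          67       63     0.2540
2          73       75     0.0533
3          49       57     1.1228
4+          9        8     0.1250
Sum = 3.341

3.341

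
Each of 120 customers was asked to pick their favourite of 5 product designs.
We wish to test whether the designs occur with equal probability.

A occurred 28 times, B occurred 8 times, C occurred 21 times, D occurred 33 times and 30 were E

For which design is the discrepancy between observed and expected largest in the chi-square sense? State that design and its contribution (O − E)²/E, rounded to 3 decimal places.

Expected count for each of the 5 categories: 120/5 = 24.
χ² = (28−24)²/24 + (8−24)²/24 + (21−24)²/24 + (33−24)²/24 + (30−24)²/24
   = 0.6667 + 10.6667 + 0.3750 + 3.3750 + 1.5000
The largest term is for B: 10.667.

B, 10.667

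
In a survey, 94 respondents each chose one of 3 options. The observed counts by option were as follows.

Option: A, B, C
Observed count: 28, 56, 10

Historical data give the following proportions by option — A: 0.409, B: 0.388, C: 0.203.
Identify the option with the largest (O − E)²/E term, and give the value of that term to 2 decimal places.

Expected counts E_i = n·p_i: 94×0.409 = 38.446, 94×0.388 = 36.472, 94×0.203 = 19.082.
A: (28 − 38.446)²/38.446 = 109.118916/38.446 = 2.838
B: (56 − 36.472)²/36.472 = 381.342784/36.472 = 10.456
C: (10 − 19.082)²/19.082 = 82.482724/19.082 = 4.323
The largest term is for B: 10.46.

B, 10.46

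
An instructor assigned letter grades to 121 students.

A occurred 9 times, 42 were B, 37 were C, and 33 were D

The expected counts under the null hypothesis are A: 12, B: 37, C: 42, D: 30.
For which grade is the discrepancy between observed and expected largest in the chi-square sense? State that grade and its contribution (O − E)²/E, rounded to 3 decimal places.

cat         O        E   (O−E)²/E
A           9       12     0.7500
B          42       37     0.6757
C          37       42     0.5952
D          33       30     0.3000
The largest term is for A: 0.750.

A, 0.750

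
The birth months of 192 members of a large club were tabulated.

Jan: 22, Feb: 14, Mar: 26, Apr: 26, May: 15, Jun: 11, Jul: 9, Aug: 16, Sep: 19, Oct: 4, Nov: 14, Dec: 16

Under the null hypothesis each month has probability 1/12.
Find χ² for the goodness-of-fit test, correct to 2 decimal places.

Expected count for each of the 12 categories: 192/12 = 16.
χ² = (22−16)²/16 + (14−16)²/16 + (26−16)²/16 + (26−16)²/16 + (15−16)²/16 + (11−16)²/16 + (9−16)²/16 + (16−16)²/16 + (19−16)²/16 + (4−16)²/16 + (14−16)²/16 + (16−16)²/16
   = 2.250 + 0.250 + 6.250 + 6.250 + 0.063 + 1.563 + 3.063 + 0.000 + 0.563 + 9.000 + 0.250 + 0.000
Sum = 29.50

29.50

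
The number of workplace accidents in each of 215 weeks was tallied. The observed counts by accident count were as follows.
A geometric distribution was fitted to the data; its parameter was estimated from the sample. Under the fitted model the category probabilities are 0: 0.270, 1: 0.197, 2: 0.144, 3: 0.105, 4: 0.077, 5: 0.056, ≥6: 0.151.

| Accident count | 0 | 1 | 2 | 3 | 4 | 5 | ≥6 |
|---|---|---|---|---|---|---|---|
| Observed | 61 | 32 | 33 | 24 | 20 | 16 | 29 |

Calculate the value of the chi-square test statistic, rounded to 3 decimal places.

5.295

Expected counts E_i = n·p_i: 215×0.270 = 58.05, 215×0.197 = 42.355, 215×0.144 = 30.96, 215×0.105 = 22.575, 215×0.077 = 16.555, 215×0.056 = 12.04, 215×0.151 = 32.465.
χ² = (61−58.05)²/58.05 + (32−42.355)²/42.355 + (33−30.96)²/30.96 + (24−22.575)²/22.575 + (20−16.555)²/16.555 + (16−12.04)²/12.04 + (29−32.465)²/32.465
   = 0.1499 + 2.5316 + 0.1344 + 0.0900 + 0.7169 + 1.3025 + 0.3698
Sum = 5.295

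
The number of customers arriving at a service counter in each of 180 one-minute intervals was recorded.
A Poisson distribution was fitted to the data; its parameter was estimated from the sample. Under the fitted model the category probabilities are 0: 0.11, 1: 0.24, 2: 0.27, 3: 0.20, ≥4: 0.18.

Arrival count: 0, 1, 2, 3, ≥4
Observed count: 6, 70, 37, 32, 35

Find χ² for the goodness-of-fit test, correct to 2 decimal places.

Expected counts E_i = n·p_i: 180×0.11 = 19.8, 180×0.24 = 43.2, 180×0.27 = 48.6, 180×0.20 = 36, 180×0.18 = 32.4.
χ² = (6−19.8)²/19.8 + (70−43.2)²/43.2 + (37−48.6)²/48.6 + (32−36)²/36 + (35−32.4)²/32.4
   = 9.618 + 16.626 + 2.769 + 0.444 + 0.209
Sum = 29.67

29.67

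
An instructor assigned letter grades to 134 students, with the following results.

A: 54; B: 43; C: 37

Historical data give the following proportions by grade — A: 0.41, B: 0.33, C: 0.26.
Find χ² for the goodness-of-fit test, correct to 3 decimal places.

Expected counts E_i = n·p_i: 134×0.41 = 54.94, 134×0.33 = 44.22, 134×0.26 = 34.84.
cat         O        E   (O−E)²/E
A          54    54.94     0.0161
B          43    44.22     0.0337
C          37    34.84     0.1339
Sum = 0.184

0.184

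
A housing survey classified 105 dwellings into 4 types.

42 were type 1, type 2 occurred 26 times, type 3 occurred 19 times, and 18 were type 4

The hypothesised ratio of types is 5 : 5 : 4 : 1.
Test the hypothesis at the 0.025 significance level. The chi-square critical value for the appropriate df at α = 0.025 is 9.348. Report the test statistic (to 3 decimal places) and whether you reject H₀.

Ratio total = 15. Expected counts: 105×5/15 = 35, 105×5/15 = 35, 105×4/15 = 28, 105×1/15 = 7.
cat         O        E   (O−E)²/E
type 1     42       35     1.4000
type 2     26       35     2.3143
type 3     19       28     2.8929
type 4     18        7    17.2857
Sum = 23.893
df = 3. Since 23.893 > 9.348, we reject H₀.

23.893; reject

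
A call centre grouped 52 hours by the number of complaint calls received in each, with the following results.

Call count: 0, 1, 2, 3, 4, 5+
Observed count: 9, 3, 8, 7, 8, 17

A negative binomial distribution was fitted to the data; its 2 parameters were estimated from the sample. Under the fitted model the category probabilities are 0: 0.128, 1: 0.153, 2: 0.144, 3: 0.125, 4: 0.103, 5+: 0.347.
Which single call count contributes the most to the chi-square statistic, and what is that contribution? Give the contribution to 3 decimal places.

Expected counts E_i = n·p_i: 52×0.128 = 6.656, 52×0.153 = 7.956, 52×0.144 = 7.488, 52×0.125 = 6.5, 52×0.103 = 5.356, 52×0.347 = 18.044.
χ² = (9−6.656)²/6.656 + (3−7.956)²/7.956 + (8−7.488)²/7.488 + (7−6.5)²/6.5 + (8−5.356)²/5.356 + (17−18.044)²/18.044
   = 0.8255 + 3.0872 + 0.0350 + 0.0385 + 1.3052 + 0.0604
The largest term is for 1: 3.087.

1, 3.087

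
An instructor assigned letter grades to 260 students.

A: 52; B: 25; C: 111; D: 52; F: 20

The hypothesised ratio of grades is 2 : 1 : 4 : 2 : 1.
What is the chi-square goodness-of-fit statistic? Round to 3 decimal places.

1.894

Ratio total = 10. Expected counts: 260×2/10 = 52, 260×1/10 = 26, 260×4/10 = 104, 260×2/10 = 52, 260×1/10 = 26.
A: (52 − 52)²/52 = 0/52 = 0.0000
B: (25 − 26)²/26 = 1/26 = 0.0385
C: (111 − 104)²/104 = 49/104 = 0.4712
D: (52 − 52)²/52 = 0/52 = 0.0000
F: (20 − 26)²/26 = 36/26 = 1.3846
Sum = 1.894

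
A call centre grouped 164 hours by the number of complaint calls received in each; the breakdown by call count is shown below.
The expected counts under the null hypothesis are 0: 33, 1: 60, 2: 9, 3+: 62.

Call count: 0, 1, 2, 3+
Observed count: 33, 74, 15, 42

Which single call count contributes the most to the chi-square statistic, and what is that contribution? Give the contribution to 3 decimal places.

0: (33 − 33)²/33 = 0/33 = 0.0000
1: (74 − 60)²/60 = 196/60 = 3.2667
2: (15 − 9)²/9 = 36/9 = 4.0000
3+: (42 − 62)²/62 = 400/62 = 6.4516
The largest term is for 3+: 6.452.

3+, 6.452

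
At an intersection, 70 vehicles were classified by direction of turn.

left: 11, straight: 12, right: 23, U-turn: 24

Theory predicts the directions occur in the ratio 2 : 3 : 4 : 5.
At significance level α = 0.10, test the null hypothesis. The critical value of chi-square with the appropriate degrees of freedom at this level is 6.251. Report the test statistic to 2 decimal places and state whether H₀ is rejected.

Ratio total = 14. Expected counts: 70×2/14 = 10, 70×3/14 = 15, 70×4/14 = 20, 70×5/14 = 25.
χ² = (11−10)²/10 + (12−15)²/15 + (23−20)²/20 + (24−25)²/25
   = 0.100 + 0.600 + 0.450 + 0.040
Sum = 1.19
df = 3. Since 1.19 < 6.251, we do not reject H₀.

1.19; do not reject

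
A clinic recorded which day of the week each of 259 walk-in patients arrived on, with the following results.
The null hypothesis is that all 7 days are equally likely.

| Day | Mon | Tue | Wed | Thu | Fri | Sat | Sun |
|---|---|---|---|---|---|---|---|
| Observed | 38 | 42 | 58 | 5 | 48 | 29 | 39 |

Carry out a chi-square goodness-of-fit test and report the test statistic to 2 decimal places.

45.41

Under H₀ each category has probability 1/7, so each expected count is 259/7 = 37.
Mon: (38 − 37)²/37 = 1/37 = 0.027
Tue: (42 − 37)²/37 = 25/37 = 0.676
Wed: (58 − 37)²/37 = 441/37 = 11.919
Thu: (5 − 37)²/37 = 1024/37 = 27.676
Fri: (48 − 37)²/37 = 121/37 = 3.270
Sat: (29 − 37)²/37 = 64/37 = 1.730
Sun: (39 − 37)²/37 = 4/37 = 0.108
Sum = 45.41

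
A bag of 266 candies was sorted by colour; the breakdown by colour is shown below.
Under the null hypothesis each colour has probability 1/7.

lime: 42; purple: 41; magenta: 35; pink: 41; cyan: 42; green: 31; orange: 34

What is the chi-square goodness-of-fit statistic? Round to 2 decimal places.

3.26

Under H₀ each category has probability 1/7, so each expected count is 266/7 = 38.
lime: (42 − 38)²/38 = 16/38 = 0.421
purple: (41 − 38)²/38 = 9/38 = 0.237
magenta: (35 − 38)²/38 = 9/38 = 0.237
pink: (41 − 38)²/38 = 9/38 = 0.237
cyan: (42 − 38)²/38 = 16/38 = 0.421
green: (31 − 38)²/38 = 49/38 = 1.289
orange: (34 − 38)²/38 = 16/38 = 0.421
Sum = 3.26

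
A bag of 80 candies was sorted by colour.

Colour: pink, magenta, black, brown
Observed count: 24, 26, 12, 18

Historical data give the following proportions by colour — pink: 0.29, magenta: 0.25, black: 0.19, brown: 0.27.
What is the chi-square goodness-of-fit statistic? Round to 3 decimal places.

3.101

Expected counts E_i = n·p_i: 80×0.29 = 23.2, 80×0.25 = 20, 80×0.19 = 15.2, 80×0.27 = 21.6.
cat          O        E   (O−E)²/E
pink        24     23.2     0.0276
magenta     26       20     1.8000
black       12     15.2     0.6737
brown       18     21.6     0.6000
Sum = 3.101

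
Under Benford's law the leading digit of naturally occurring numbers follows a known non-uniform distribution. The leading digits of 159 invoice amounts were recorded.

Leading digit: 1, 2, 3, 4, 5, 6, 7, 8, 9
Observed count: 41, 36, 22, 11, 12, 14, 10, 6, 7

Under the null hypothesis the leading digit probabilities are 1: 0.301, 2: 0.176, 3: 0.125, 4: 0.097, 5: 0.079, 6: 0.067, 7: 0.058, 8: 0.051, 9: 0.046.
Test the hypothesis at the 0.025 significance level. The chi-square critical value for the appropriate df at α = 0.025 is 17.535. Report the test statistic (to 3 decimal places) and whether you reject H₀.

6.479; do not reject

Expected counts E_i = n·p_i: 159×0.301 = 47.859, 159×0.176 = 27.984, 159×0.125 = 19.875, 159×0.097 = 15.423, 159×0.079 = 12.561, 159×0.067 = 10.653, 159×0.058 = 9.222, 159×0.051 = 8.109, 159×0.046 = 7.314.
χ² = (41−47.859)²/47.859 + (36−27.984)²/27.984 + (22−19.875)²/19.875 + (11−15.423)²/15.423 + (12−12.561)²/12.561 + (14−10.653)²/10.653 + (10−9.222)²/9.222 + (6−8.109)²/8.109 + (7−7.314)²/7.314
   = 0.9830 + 2.2962 + 0.2272 + 1.2684 + 0.0251 + 1.0516 + 0.0656 + 0.5485 + 0.0135
Sum = 6.479
df = 8. Since 6.479 < 17.535, we do not reject H₀.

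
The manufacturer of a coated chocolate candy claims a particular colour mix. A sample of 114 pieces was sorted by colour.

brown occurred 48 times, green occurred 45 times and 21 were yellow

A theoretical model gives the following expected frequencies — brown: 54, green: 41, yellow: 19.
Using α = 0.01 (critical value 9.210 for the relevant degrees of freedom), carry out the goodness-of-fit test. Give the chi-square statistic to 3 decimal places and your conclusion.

cat         O        E   (O−E)²/E
brown      48       54     0.6667
green      45       41     0.3902
yellow     21       19     0.2105
Sum = 1.267
df = 2. Since 1.267 < 9.210, we do not reject H₀.

1.267; do not reject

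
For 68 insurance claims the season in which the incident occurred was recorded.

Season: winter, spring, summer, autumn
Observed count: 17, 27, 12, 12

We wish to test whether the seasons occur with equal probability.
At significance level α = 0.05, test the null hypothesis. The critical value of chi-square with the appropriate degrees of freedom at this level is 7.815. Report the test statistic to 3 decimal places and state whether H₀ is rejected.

8.824; reject

Under H₀ each category has probability 1/4, so each expected count is 68/4 = 17.
χ² = (17−17)²/17 + (27−17)²/17 + (12−17)²/17 + (12−17)²/17
   = 0.0000 + 5.8824 + 1.4706 + 1.4706
Sum = 8.824
df = 3. Since 8.824 > 7.815, we reject H₀.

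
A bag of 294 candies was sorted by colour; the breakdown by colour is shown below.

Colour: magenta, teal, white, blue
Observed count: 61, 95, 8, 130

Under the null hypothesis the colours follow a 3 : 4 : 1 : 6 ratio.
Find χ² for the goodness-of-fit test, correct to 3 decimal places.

9.679

Ratio total = 14. Expected counts: 294×3/14 = 63, 294×4/14 = 84, 294×1/14 = 21, 294×6/14 = 126.
cat          O        E   (O−E)²/E
magenta     61       63     0.0635
teal        95       84     1.4405
white        8       21     8.0476
blue       130      126     0.1270
Sum = 9.679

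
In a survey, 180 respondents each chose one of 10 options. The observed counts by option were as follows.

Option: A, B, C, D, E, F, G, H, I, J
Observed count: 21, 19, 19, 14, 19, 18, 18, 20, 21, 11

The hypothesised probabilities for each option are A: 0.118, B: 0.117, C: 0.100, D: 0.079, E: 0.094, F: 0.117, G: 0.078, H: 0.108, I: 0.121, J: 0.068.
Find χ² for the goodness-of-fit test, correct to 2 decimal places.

2.25

Expected counts E_i = n·p_i: 180×0.118 = 21.24, 180×0.117 = 21.06, 180×0.100 = 18, 180×0.079 = 14.22, 180×0.094 = 16.92, 180×0.117 = 21.06, 180×0.078 = 14.04, 180×0.108 = 19.44, 180×0.121 = 21.78, 180×0.068 = 12.24.
χ² = (21−21.24)²/21.24 + (19−21.06)²/21.06 + (19−18)²/18 + (14−14.22)²/14.22 + (19−16.92)²/16.92 + (18−21.06)²/21.06 + (18−14.04)²/14.04 + (20−19.44)²/19.44 + (21−21.78)²/21.78 + (11−12.24)²/12.24
   = 0.003 + 0.202 + 0.056 + 0.003 + 0.256 + 0.445 + 1.117 + 0.016 + 0.028 + 0.126
Sum = 2.25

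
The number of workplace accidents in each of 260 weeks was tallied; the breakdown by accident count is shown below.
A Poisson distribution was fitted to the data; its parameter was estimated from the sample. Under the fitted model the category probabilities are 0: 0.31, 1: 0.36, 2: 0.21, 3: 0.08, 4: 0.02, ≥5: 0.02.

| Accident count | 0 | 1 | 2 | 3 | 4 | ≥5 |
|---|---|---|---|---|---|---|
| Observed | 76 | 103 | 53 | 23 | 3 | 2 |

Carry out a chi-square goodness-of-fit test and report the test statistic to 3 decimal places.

4.386

Expected counts E_i = n·p_i: 260×0.31 = 80.6, 260×0.36 = 93.6, 260×0.21 = 54.6, 260×0.08 = 20.8, 260×0.02 = 5.2, 260×0.02 = 5.2.
cat         O        E   (O−E)²/E
0          76     80.6     0.2625
1         103     93.6     0.9440
2          53     54.6     0.0469
3          23     20.8     0.2327
4           3      5.2     0.9308
≥5          2      5.2     1.9692
Sum = 4.386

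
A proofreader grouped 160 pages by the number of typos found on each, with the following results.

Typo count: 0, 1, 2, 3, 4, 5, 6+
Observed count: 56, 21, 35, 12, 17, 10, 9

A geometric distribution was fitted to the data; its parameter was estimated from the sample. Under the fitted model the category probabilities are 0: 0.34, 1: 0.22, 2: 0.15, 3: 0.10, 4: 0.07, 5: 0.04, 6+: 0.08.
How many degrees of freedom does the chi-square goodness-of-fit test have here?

5

There are k = 7 categories and 1 parameter estimated from the data, so df = 7 − 1 − 1 = 5.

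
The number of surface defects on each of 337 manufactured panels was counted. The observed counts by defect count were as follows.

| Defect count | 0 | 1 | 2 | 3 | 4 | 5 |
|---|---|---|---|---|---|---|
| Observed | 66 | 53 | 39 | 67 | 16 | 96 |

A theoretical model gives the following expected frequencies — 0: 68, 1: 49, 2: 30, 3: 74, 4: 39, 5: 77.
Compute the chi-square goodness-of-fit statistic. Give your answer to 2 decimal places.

22.00

χ² = (66−68)²/68 + (53−49)²/49 + (39−30)²/30 + (67−74)²/74 + (16−39)²/39 + (96−77)²/77
   = 0.059 + 0.327 + 2.700 + 0.662 + 13.564 + 4.688
Sum = 22.00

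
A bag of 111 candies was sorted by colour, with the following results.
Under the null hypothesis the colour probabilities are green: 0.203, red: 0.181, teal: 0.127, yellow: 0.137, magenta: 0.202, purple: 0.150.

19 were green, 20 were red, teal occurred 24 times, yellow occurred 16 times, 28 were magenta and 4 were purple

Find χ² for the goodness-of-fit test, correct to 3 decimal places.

Expected counts E_i = n·p_i: 111×0.203 = 22.533, 111×0.181 = 20.091, 111×0.127 = 14.097, 111×0.137 = 15.207, 111×0.202 = 22.422, 111×0.150 = 16.65.
χ² = (19−22.533)²/22.533 + (20−20.091)²/20.091 + (24−14.097)²/14.097 + (16−15.207)²/15.207 + (28−22.422)²/22.422 + (4−16.65)²/16.65
   = 0.5539 + 0.0004 + 6.9568 + 0.0414 + 1.3877 + 9.6110
Sum = 18.551

18.551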